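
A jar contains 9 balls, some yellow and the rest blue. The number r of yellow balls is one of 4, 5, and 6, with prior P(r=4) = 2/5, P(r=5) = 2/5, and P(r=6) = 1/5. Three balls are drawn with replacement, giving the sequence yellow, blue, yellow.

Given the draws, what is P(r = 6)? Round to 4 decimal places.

0.2308

Compute the likelihood of the observed sequence for each case: P(data | r = 4) = (4/9)(5/9)(4/9) = 80/729; P(data | r = 5) = (5/9)(4/9)(5/9) = 100/729; P(data | r = 6) = (6/9)(3/9)(6/9) = 4/27.
Weighting by the prior gives 2/5 · 80/729 = 32/729, 2/5 · 100/729 = 40/729, 1/5 · 4/27 = 4/135; these sum to 52/405.
So P(r = 6 | data) = (4/135) / (52/405) = 3/13.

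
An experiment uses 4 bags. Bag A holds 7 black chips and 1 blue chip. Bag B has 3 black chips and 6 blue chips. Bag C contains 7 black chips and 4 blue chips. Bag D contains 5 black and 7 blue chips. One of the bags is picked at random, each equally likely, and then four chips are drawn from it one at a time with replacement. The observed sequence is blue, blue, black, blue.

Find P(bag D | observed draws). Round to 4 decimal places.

The likelihood of the observed sequence under each hypothesis: P(data | bag A) = (1/8)(1/8)(7/8)(1/8) = 0.001709; P(data | bag B) = (6/9)(6/9)(3/9)(6/9) = 0.098765; P(data | bag C) = (4/11)(4/11)(7/11)(4/11) = 0.030599; P(data | bag D) = (7/12)(7/12)(5/12)(7/12) = 0.082706.
The prior-weighted likelihoods are 1/4 · 0.001709 = 0.00042725, 1/4 · 0.098765 = 0.024691, 1/4 · 0.030599 = 0.0076498, 1/4 · 0.082706 = 0.020677; with total 0.053445.
Hence P(bag D | data) = (0.020677) / (0.053445) = 0.38688.

0.3869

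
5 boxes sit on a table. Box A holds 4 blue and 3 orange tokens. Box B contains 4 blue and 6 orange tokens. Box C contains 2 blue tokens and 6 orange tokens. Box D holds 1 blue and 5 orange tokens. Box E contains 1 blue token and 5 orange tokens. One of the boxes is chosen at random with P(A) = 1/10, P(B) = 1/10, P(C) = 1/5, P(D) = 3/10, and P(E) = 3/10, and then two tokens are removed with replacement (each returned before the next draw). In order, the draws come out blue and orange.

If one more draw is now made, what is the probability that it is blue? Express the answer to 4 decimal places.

0.2767

Under each hypothesis, the probability of the observed sequence is: P(data | box A) = (4/7)(3/7) = 0.2449; P(data | box B) = (4/10)(6/10) = 0.24; P(data | box C) = (2/8)(6/8) = 0.1875; P(data | box D) = (1/6)(5/6) = 0.13889; P(data | box E) = (1/6)(5/6) = 0.13889.
The prior-weighted likelihoods are 1/10 · 0.2449 = 0.02449, 1/10 · 0.24 = 0.024, 1/5 · 0.1875 = 0.0375, 3/10 · 0.13889 = 0.041667, 3/10 · 0.13889 = 0.041667; summing to 0.16932.
Normalising, the posterior is P(box A | data) = 0.14463, P(box B | data) = 0.14174, P(box C | data) = 0.22147, P(box D | data) = 0.24608, P(box E | data) = 0.24608.
So P(blue next | data) = Σ P(blue next | H) P(H | data) = (4/7)(0.14463) + (2/5)(0.14174) + (1/4)(0.22147) + (1/6)(0.24608) + (1/6)(0.24608) = 0.27674.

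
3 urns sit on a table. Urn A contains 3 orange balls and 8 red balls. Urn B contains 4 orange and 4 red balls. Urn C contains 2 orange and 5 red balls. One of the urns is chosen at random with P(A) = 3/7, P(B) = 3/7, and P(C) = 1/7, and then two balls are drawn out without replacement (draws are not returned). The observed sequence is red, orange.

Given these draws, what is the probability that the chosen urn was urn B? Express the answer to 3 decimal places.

Under each hypothesis, the probability of the observed sequence is: P(data | urn A) = (8/11)(3/10) = 0.21818; P(data | urn B) = (4/8)(4/7) = 0.28571; P(data | urn C) = (5/7)(2/6) = 0.2381.
Multiplying each by its prior: 3/7 · 0.21818 = 0.093506, 3/7 · 0.28571 = 0.12245, 1/7 · 0.2381 = 0.034014; these sum to 0.24997.
So P(urn B | data) = (0.12245) / (0.24997) = 0.48986.

0.490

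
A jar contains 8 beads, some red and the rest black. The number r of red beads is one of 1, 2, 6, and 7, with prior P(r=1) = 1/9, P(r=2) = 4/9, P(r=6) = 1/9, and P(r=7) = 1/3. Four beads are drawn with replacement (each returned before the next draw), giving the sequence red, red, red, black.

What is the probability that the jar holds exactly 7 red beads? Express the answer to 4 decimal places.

0.6199

Under each hypothesis, the probability of the observed sequence is: P(data | r = 1) = (1/8)(1/8)(1/8)(7/8) = 0.001709; P(data | r = 2) = (2/8)(2/8)(2/8)(6/8) = 0.011719; P(data | r = 6) = (6/8)(6/8)(6/8)(2/8) = 0.10547; P(data | r = 7) = (7/8)(7/8)(7/8)(1/8) = 0.08374.
Multiplying each by its prior: 1/9 · 0.001709 = 0.00018989, 4/9 · 0.011719 = 0.0052083, 1/9 · 0.10547 = 0.011719, 1/3 · 0.08374 = 0.027913; with total 0.04503.
Therefore the posterior P(r = 7 | data) = (0.027913) / (0.04503) = 0.61988.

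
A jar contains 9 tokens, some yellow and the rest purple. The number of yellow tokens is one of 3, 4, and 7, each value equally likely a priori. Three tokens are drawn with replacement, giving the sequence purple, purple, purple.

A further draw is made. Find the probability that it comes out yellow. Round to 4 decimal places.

For each hypothesis, P(data | H) works out to: P(data | r = 3) = (6/9)(6/9)(6/9) = 0.2963; P(data | r = 4) = (5/9)(5/9)(5/9) = 0.17147; P(data | r = 7) = (2/9)(2/9)(2/9) = 0.010974.
Weighting by the prior gives 1/3 · 0.2963 = 0.098765, 1/3 · 0.17147 = 0.057156, 1/3 · 0.010974 = 0.003658; these sum to 0.15958.
Dividing through by the total gives posterior P(r = 3 | data) = 0.61891, P(r = 4 | data) = 0.35817, P(r = 7 | data) = 0.022923.
The predictive probability is P(yellow next | data) = (1/3)(0.61891) + (4/9)(0.35817) + (7/9)(0.022923) = 0.38332.

0.3833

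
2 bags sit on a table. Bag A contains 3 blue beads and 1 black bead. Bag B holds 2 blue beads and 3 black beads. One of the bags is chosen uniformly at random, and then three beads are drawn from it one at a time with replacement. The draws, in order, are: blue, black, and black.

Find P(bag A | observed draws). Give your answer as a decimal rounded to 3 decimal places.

Under each hypothesis, the probability of the observed sequence is: P(data | bag A) = (3/4)(1/4)(1/4) = 0.046875; P(data | bag B) = (2/5)(3/5)(3/5) = 0.144.
Multiplying each by its prior: 1/2 · 0.046875 = 0.023438, 1/2 · 0.144 = 0.072; summing to 0.095437.
Therefore the posterior P(bag A | data) = (0.023438) / (0.095437) = 0.24558.

0.246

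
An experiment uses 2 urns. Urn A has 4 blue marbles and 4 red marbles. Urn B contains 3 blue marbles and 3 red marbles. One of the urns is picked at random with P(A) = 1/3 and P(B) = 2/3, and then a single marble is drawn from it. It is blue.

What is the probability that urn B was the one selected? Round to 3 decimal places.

0.667

The likelihood of this draw under each hypothesis: P(data | urn A) = (4/8) = 1/2; P(data | urn B) = (3/6) = 1/2.
The prior-weighted likelihoods are 1/3 · 1/2 = 1/6, 2/3 · 1/2 = 1/3; summing to 1/2.
So P(urn B | data) = (1/3) / (1/2) = 2/3.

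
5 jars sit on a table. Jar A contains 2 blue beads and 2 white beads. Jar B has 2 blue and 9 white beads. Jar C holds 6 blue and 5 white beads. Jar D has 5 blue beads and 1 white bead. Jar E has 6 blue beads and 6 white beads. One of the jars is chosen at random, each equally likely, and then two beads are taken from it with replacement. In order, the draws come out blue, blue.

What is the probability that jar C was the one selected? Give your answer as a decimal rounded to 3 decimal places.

0.195

Under each hypothesis, the probability of the observed sequence is: P(data | jar A) = (2/4)(2/4) = 0.25; P(data | jar B) = (2/11)(2/11) = 0.033058; P(data | jar C) = (6/11)(6/11) = 0.29752; P(data | jar D) = (5/6)(5/6) = 0.69444; P(data | jar E) = (6/12)(6/12) = 0.25.
Multiplying each by its prior: 1/5 · 0.25 = 0.05, 1/5 · 0.033058 = 0.0066116, 1/5 · 0.29752 = 0.059504, 1/5 · 0.69444 = 0.13889, 1/5 · 0.25 = 0.05; summing to 0.305.
So P(jar C | data) = (0.059504) / (0.305) = 0.19509.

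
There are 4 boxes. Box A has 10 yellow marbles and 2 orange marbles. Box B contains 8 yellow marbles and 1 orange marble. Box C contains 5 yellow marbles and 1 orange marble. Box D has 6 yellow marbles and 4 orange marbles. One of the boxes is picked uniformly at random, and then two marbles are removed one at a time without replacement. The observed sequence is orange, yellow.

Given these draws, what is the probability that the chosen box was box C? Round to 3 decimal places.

Under each hypothesis, the probability of the observed sequence is: P(data | box A) = (2/12)(10/11) = 0.15152; P(data | box B) = (1/9)(8/8) = 0.11111; P(data | box C) = (1/6)(5/5) = 0.16667; P(data | box D) = (4/10)(6/9) = 0.26667.
Weighting by the prior gives 1/4 · 0.15152 = 0.037879, 1/4 · 0.11111 = 0.027778, 1/4 · 0.16667 = 0.041667, 1/4 · 0.26667 = 0.066667; summing to 0.17399.
Therefore the posterior P(box C | data) = (0.041667) / (0.17399) = 0.23948.

0.239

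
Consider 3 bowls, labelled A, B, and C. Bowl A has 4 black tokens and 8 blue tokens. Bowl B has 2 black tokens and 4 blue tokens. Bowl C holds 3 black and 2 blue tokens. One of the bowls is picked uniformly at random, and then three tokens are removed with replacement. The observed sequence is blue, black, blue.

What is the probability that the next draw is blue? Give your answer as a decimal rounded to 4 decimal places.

0.6014

The likelihood of the observed sequence under each hypothesis: P(data | bowl A) = (8/12)(4/12)(8/12) = 0.14815; P(data | bowl B) = (4/6)(2/6)(4/6) = 0.14815; P(data | bowl C) = (2/5)(3/5)(2/5) = 0.096.
The prior-weighted likelihoods are 1/3 · 0.14815 = 0.049383, 1/3 · 0.14815 = 0.049383, 1/3 · 0.096 = 0.032; with total 0.13077.
Normalising, the posterior is P(bowl A | data) = 0.37764, P(bowl B | data) = 0.37764, P(bowl C | data) = 0.24471.
The predictive probability is P(blue next | data) = (2/3)(0.37764) + (2/3)(0.37764) + (2/5)(0.24471) = 0.60141.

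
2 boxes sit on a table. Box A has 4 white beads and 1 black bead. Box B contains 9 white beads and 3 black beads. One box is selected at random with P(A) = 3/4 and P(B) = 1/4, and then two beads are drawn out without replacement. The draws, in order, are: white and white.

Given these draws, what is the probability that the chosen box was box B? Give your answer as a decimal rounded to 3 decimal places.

Compute the likelihood of the observed sequence for each case: P(data | box A) = (4/5)(3/4) = 3/5; P(data | box B) = (9/12)(8/11) = 6/11.
The prior-weighted likelihoods are 3/4 · 3/5 = 9/20, 1/4 · 6/11 = 3/22; with total 129/220.
Hence P(box B | data) = (3/22) / (129/220) = 10/43.

0.233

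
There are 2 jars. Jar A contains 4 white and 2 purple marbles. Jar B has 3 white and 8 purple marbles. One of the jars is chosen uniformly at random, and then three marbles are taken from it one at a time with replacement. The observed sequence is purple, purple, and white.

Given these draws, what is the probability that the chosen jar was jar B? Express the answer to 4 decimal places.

0.6607

Under each hypothesis, the probability of the observed sequence is: P(data | jar A) = (2/6)(2/6)(4/6) = 0.074074; P(data | jar B) = (8/11)(8/11)(3/11) = 0.14425.
Multiplying each by its prior: 1/2 · 0.074074 = 0.037037, 1/2 · 0.14425 = 0.072126; with total 0.10916.
Therefore the posterior P(jar B | data) = (0.072126) / (0.10916) = 0.66072.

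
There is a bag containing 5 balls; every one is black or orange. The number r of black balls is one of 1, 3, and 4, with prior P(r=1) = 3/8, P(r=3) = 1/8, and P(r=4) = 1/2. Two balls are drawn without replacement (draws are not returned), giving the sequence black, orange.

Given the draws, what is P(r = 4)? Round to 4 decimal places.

The likelihood of the observed sequence under each hypothesis: P(data | r = 1) = (1/5)(4/4) = 1/5; P(data | r = 3) = (3/5)(2/4) = 3/10; P(data | r = 4) = (4/5)(1/4) = 1/5.
Weighting by the prior gives 3/8 · 1/5 = 3/40, 1/8 · 3/10 = 3/80, 1/2 · 1/5 = 1/10; summing to 17/80.
Therefore the posterior P(r = 4 | data) = (1/10) / (17/80) = 8/17.

0.4706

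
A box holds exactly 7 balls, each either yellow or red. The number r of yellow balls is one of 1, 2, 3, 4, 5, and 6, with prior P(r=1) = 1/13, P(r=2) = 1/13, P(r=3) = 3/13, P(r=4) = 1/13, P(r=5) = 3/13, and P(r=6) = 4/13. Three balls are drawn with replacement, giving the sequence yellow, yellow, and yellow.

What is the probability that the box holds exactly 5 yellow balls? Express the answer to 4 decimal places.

Under each hypothesis, the probability of the observed sequence is: P(data | r = 1) = (1/7)(1/7)(1/7) = 0.0029155; P(data | r = 2) = (2/7)(2/7)(2/7) = 0.023324; P(data | r = 3) = (3/7)(3/7)(3/7) = 0.078717; P(data | r = 4) = (4/7)(4/7)(4/7) = 0.18659; P(data | r = 5) = (5/7)(5/7)(5/7) = 0.36443; P(data | r = 6) = (6/7)(6/7)(6/7) = 0.62974.
Multiplying each by its prior: 1/13 · 0.0029155 = 0.00022427, 1/13 · 0.023324 = 0.0017941, 3/13 · 0.078717 = 0.018166, 1/13 · 0.18659 = 0.014353, 3/13 · 0.36443 = 0.0841, 4/13 · 0.62974 = 0.19377; these sum to 0.3124.
So P(r = 5 | data) = (0.0841) / (0.3124) = 0.2692.

0.2692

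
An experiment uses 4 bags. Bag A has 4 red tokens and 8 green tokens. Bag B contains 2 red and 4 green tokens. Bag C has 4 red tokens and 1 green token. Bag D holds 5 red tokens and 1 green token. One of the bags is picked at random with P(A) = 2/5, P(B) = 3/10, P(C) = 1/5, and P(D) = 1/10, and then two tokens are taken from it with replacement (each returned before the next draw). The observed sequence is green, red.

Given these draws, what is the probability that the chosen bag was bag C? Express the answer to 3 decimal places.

0.159

Under each hypothesis, the probability of the observed sequence is: P(data | bag A) = (8/12)(4/12) = 0.22222; P(data | bag B) = (4/6)(2/6) = 0.22222; P(data | bag C) = (1/5)(4/5) = 0.16; P(data | bag D) = (1/6)(5/6) = 0.13889.
The prior-weighted likelihoods are 2/5 · 0.22222 = 0.088889, 3/10 · 0.22222 = 0.066667, 1/5 · 0.16 = 0.032, 1/10 · 0.13889 = 0.013889; summing to 0.20144.
Therefore the posterior P(bag C | data) = (0.032) / (0.20144) = 0.15885.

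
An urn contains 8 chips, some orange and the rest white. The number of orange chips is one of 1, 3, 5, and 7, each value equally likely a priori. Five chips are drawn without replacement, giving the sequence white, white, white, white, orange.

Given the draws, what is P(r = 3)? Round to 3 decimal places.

For each hypothesis, P(data | H) works out to: P(data | r = 1) = (7/8)(6/7)(5/6)(4/5)(1/4) = 1/8; P(data | r = 3) = (5/8)(4/7)(3/6)(2/5)(3/4) = 3/56; P(data | r = 5) = (3/8)(2/7)(1/6)(0/5) = 0; P(data | r = 7) = (1/8)(0/7) = 0.
The prior-weighted likelihoods are 1/4 · 1/8 = 1/32, 1/4 · 3/56 = 3/224, 1/4 · 0 = 0, 1/4 · 0 = 0; with total 5/112.
By Bayes' rule, P(r = 3 | data) = (3/224) / (5/112) = 3/10.

0.300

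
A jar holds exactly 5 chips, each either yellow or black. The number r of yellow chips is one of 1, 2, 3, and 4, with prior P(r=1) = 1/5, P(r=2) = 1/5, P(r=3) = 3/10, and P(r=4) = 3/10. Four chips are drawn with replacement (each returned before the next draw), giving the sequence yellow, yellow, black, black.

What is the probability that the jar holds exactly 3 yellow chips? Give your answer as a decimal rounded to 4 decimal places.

For each hypothesis, P(data | H) works out to: P(data | r = 1) = (1/5)(1/5)(4/5)(4/5) = 0.0256; P(data | r = 2) = (2/5)(2/5)(3/5)(3/5) = 0.0576; P(data | r = 3) = (3/5)(3/5)(2/5)(2/5) = 0.0576; P(data | r = 4) = (4/5)(4/5)(1/5)(1/5) = 0.0256.
The prior-weighted likelihoods are 1/5 · 0.0256 = 0.00512, 1/5 · 0.0576 = 0.01152, 3/10 · 0.0576 = 0.01728, 3/10 · 0.0256 = 0.00768; with total 0.0416.
By Bayes' rule, P(r = 3 | data) = (0.01728) / (0.0416) = 0.41538.

0.4154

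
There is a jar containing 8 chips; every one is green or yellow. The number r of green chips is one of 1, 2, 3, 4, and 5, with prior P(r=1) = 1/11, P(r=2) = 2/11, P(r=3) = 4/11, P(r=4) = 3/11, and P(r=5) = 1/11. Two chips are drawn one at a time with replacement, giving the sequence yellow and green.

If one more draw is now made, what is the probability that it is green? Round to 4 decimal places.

The likelihood of the observed sequence under each hypothesis: P(data | r = 1) = (7/8)(1/8) = 7/64; P(data | r = 2) = (6/8)(2/8) = 3/16; P(data | r = 3) = (5/8)(3/8) = 15/64; P(data | r = 4) = (4/8)(4/8) = 1/4; P(data | r = 5) = (3/8)(5/8) = 15/64.
The prior-weighted likelihoods are 1/11 · 7/64 = 7/704, 2/11 · 3/16 = 3/88, 4/11 · 15/64 = 15/176, 3/11 · 1/4 = 3/44, 1/11 · 15/64 = 15/704; these sum to 7/32.
Dividing through by the total gives posterior P(r = 1 | data) = 1/22, P(r = 2 | data) = 12/77, P(r = 3 | data) = 30/77, P(r = 4 | data) = 24/77, P(r = 5 | data) = 15/154.
The predictive probability is P(green next | data) = (1/8)(1/22) + (1/4)(12/77) + (3/8)(30/77) + (1/2)(24/77) + (5/8)(15/154) = 251/616.

0.4075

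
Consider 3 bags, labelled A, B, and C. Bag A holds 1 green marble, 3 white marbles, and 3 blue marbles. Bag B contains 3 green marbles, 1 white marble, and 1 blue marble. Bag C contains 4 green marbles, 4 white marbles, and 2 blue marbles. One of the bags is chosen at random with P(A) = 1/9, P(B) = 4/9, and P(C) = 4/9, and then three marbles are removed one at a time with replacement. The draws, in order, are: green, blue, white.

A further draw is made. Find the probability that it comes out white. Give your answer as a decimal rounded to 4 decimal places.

For each hypothesis, P(data | H) works out to: P(data | bag A) = (1/7)(3/7)(3/7) = 0.026239; P(data | bag B) = (3/5)(1/5)(1/5) = 0.024; P(data | bag C) = (4/10)(2/10)(4/10) = 0.032.
Multiplying each by its prior: 1/9 · 0.026239 = 0.0029155, 4/9 · 0.024 = 0.010667, 4/9 · 0.032 = 0.014222; with total 0.027804.
Dividing through by the total gives posterior P(bag A | data) = 0.10486, P(bag B | data) = 0.38363, P(bag C | data) = 0.51151.
So P(white next | data) = Σ P(white next | H) P(H | data) = (3/7)(0.10486) + (1/5)(0.38363) + (2/5)(0.51151) = 0.32627.

0.3263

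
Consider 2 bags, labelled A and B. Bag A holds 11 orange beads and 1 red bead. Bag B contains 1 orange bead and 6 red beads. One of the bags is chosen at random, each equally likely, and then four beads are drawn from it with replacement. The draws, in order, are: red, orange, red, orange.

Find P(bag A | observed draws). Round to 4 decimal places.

0.2802

The likelihood of the observed sequence under each hypothesis: P(data | bag A) = (1/12)(11/12)(1/12)(11/12) = 0.0058353; P(data | bag B) = (6/7)(1/7)(6/7)(1/7) = 0.014994.
The prior-weighted likelihoods are 1/2 · 0.0058353 = 0.0029176, 1/2 · 0.014994 = 0.0074969; these sum to 0.010415.
Therefore the posterior P(bag A | data) = (0.0029176) / (0.010415) = 0.28015.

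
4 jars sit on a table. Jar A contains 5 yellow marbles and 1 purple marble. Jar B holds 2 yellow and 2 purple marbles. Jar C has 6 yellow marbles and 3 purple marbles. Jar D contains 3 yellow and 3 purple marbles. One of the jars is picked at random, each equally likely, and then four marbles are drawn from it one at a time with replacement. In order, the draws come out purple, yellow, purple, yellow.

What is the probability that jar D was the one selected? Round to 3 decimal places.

0.323

Compute the likelihood of the observed sequence for each case: P(data | jar A) = (1/6)(5/6)(1/6)(5/6) = 0.01929; P(data | jar B) = (2/4)(2/4)(2/4)(2/4) = 0.0625; P(data | jar C) = (3/9)(6/9)(3/9)(6/9) = 0.049383; P(data | jar D) = (3/6)(3/6)(3/6)(3/6) = 0.0625.
Multiplying each by its prior: 1/4 · 0.01929 = 0.0048225, 1/4 · 0.0625 = 0.015625, 1/4 · 0.049383 = 0.012346, 1/4 · 0.0625 = 0.015625; summing to 0.048418.
Therefore the posterior P(jar D | data) = (0.015625) / (0.048418) = 0.32271.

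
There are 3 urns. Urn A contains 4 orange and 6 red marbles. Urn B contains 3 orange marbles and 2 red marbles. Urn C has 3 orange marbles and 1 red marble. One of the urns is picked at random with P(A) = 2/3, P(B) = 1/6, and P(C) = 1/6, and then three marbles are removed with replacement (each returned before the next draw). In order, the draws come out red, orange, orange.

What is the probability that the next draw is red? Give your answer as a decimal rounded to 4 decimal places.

0.4833

For each hypothesis, P(data | H) works out to: P(data | urn A) = (6/10)(4/10)(4/10) = 0.096; P(data | urn B) = (2/5)(3/5)(3/5) = 0.144; P(data | urn C) = (1/4)(3/4)(3/4) = 0.14062.
Multiplying each by its prior: 2/3 · 0.096 = 0.064, 1/6 · 0.144 = 0.024, 1/6 · 0.14062 = 0.023438; these sum to 0.11144.
Dividing through by the total gives posterior P(urn A | data) = 0.57431, P(urn B | data) = 0.21537, P(urn C | data) = 0.21032.
So P(red next | data) = Σ P(red next | H) P(H | data) = (3/5)(0.57431) + (2/5)(0.21537) + (1/4)(0.21032) = 0.48331.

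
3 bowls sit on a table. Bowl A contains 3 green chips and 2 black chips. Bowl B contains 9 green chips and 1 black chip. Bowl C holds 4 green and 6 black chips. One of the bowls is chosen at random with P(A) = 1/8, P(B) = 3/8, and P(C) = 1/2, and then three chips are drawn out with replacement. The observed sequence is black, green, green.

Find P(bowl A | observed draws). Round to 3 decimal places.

0.187

For each hypothesis, P(data | H) works out to: P(data | bowl A) = (2/5)(3/5)(3/5) = 0.144; P(data | bowl B) = (1/10)(9/10)(9/10) = 0.081; P(data | bowl C) = (6/10)(4/10)(4/10) = 0.096.
Multiplying each by its prior: 1/8 · 0.144 = 0.018, 3/8 · 0.081 = 0.030375, 1/2 · 0.096 = 0.048; these sum to 0.096375.
Hence P(bowl A | data) = (0.018) / (0.096375) = 0.18677.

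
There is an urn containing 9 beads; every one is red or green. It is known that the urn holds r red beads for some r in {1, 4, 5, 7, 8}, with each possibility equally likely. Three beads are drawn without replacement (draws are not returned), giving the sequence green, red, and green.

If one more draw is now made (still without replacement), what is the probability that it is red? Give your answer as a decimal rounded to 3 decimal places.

Compute the likelihood of the observed sequence for each case: P(data | r = 1) = (8/9)(1/8)(7/7) = 1/9; P(data | r = 4) = (5/9)(4/8)(4/7) = 10/63; P(data | r = 5) = (4/9)(5/8)(3/7) = 5/42; P(data | r = 7) = (2/9)(7/8)(1/7) = 1/36; P(data | r = 8) = (1/9)(8/8)(0/7) = 0.
Multiplying each by its prior: 1/5 · 1/9 = 1/45, 1/5 · 10/63 = 2/63, 1/5 · 5/42 = 1/42, 1/5 · 1/36 = 1/180, 1/5 · 0 = 0; these sum to 1/12.
The posterior is then P(r = 1 | data) = 4/15, P(r = 4 | data) = 8/21, P(r = 5 | data) = 2/7, P(r = 7 | data) = 1/15, P(r = 8 | data) = 0.
Averaging over the posterior, P(red next | data) = (0)(4/15) + (1/2)(8/21) + (2/3)(2/7) + (1)(1/15) = 47/105.

0.448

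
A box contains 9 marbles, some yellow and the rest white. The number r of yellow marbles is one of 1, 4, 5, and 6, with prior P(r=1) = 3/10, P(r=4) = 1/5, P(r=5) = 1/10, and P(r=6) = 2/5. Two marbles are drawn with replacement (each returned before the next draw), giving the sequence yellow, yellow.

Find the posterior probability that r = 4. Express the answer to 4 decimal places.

Compute the likelihood of the observed sequence for each case: P(data | r = 1) = (1/9)(1/9) = 1/81; P(data | r = 4) = (4/9)(4/9) = 16/81; P(data | r = 5) = (5/9)(5/9) = 25/81; P(data | r = 6) = (6/9)(6/9) = 4/9.
Weighting by the prior gives 3/10 · 1/81 = 1/270, 1/5 · 16/81 = 16/405, 1/10 · 25/81 = 5/162, 2/5 · 4/9 = 8/45; summing to 34/135.
By Bayes' rule, P(r = 4 | data) = (16/405) / (34/135) = 8/51.

0.1569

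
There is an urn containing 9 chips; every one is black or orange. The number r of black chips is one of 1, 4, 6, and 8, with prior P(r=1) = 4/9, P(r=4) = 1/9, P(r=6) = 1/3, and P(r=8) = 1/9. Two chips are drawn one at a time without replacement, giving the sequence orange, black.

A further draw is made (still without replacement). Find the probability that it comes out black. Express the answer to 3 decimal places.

0.484

For each hypothesis, P(data | H) works out to: P(data | r = 1) = (8/9)(1/8) = 1/9; P(data | r = 4) = (5/9)(4/8) = 5/18; P(data | r = 6) = (3/9)(6/8) = 1/4; P(data | r = 8) = (1/9)(8/8) = 1/9.
Multiplying each by its prior: 4/9 · 1/9 = 4/81, 1/9 · 5/18 = 5/162, 1/3 · 1/4 = 1/12, 1/9 · 1/9 = 1/81; with total 19/108.
The posterior is then P(r = 1 | data) = 16/57, P(r = 4 | data) = 10/57, P(r = 6 | data) = 9/19, P(r = 8 | data) = 4/57.
So P(black next | data) = Σ P(black next | H) P(H | data) = (0)(16/57) + (3/7)(10/57) + (5/7)(9/19) + (1)(4/57) = 193/399.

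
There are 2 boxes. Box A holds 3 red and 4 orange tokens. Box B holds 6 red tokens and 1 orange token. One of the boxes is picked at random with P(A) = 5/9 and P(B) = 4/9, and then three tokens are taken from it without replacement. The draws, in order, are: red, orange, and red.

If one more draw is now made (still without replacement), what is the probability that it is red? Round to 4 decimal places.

Compute the likelihood of the observed sequence for each case: P(data | box A) = (3/7)(4/6)(2/5) = 4/35; P(data | box B) = (6/7)(1/6)(5/5) = 1/7.
The prior-weighted likelihoods are 5/9 · 4/35 = 4/63, 4/9 · 1/7 = 4/63; summing to 8/63.
Normalising, the posterior is P(box A | data) = 1/2, P(box B | data) = 1/2.
Averaging over the posterior, P(red next | data) = (1/4)(1/2) + (1)(1/2) = 5/8.

0.6250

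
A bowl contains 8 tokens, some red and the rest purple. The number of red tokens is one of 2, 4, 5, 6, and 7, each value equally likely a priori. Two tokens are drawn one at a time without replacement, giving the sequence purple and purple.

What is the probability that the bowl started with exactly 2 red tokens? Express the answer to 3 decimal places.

The likelihood of the observed sequence under each hypothesis: P(data | r = 2) = (6/8)(5/7) = 15/28; P(data | r = 4) = (4/8)(3/7) = 3/14; P(data | r = 5) = (3/8)(2/7) = 3/28; P(data | r = 6) = (2/8)(1/7) = 1/28; P(data | r = 7) = (1/8)(0/7) = 0.
Multiplying each by its prior: 1/5 · 15/28 = 3/28, 1/5 · 3/14 = 3/70, 1/5 · 3/28 = 3/140, 1/5 · 1/28 = 1/140, 1/5 · 0 = 0; with total 5/28.
Hence P(r = 2 | data) = (3/28) / (5/28) = 3/5.

0.600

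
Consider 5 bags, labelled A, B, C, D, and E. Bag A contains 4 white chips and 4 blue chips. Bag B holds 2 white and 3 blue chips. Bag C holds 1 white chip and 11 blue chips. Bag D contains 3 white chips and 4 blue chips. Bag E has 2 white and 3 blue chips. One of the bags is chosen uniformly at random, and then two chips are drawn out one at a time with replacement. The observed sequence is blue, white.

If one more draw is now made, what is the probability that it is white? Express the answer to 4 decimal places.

Compute the likelihood of the observed sequence for each case: P(data | bag A) = (4/8)(4/8) = 0.25; P(data | bag B) = (3/5)(2/5) = 0.24; P(data | bag C) = (11/12)(1/12) = 0.076389; P(data | bag D) = (4/7)(3/7) = 0.2449; P(data | bag E) = (3/5)(2/5) = 0.24.
The prior-weighted likelihoods are 1/5 · 0.25 = 0.05, 1/5 · 0.24 = 0.048, 1/5 · 0.076389 = 0.015278, 1/5 · 0.2449 = 0.04898, 1/5 · 0.24 = 0.048; with total 0.21026.
Normalising, the posterior is P(bag A | data) = 0.2378, P(bag B | data) = 0.22829, P(bag C | data) = 0.072662, P(bag D | data) = 0.23295, P(bag E | data) = 0.22829.
So P(white next | data) = Σ P(white next | H) P(H | data) = (1/2)(0.2378) + (2/5)(0.22829) + (1/12)(0.072662) + (3/7)(0.23295) + (2/5)(0.22829) = 0.40743.

0.4074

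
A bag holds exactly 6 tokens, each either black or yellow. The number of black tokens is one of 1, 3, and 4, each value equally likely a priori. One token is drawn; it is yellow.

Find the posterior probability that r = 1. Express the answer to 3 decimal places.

The likelihood of this draw under each hypothesis: P(data | r = 1) = (5/6) = 5/6; P(data | r = 3) = (3/6) = 1/2; P(data | r = 4) = (2/6) = 1/3.
The prior-weighted likelihoods are 1/3 · 5/6 = 5/18, 1/3 · 1/2 = 1/6, 1/3 · 1/3 = 1/9; summing to 5/9.
So P(r = 1 | data) = (5/18) / (5/9) = 1/2.

0.500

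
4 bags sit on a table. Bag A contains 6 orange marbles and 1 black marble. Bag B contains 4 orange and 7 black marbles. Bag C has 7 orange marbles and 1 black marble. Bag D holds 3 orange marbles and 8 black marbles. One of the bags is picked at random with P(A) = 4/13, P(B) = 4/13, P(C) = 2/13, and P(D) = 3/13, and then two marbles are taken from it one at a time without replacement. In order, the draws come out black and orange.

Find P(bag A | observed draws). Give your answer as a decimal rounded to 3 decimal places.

0.229

For each hypothesis, P(data | H) works out to: P(data | bag A) = (1/7)(6/6) = 0.14286; P(data | bag B) = (7/11)(4/10) = 0.25455; P(data | bag C) = (1/8)(7/7) = 0.125; P(data | bag D) = (8/11)(3/10) = 0.21818.
Multiplying each by its prior: 4/13 · 0.14286 = 0.043956, 4/13 · 0.25455 = 0.078322, 2/13 · 0.125 = 0.019231, 3/13 · 0.21818 = 0.05035; these sum to 0.19186.
Hence P(bag A | data) = (0.043956) / (0.19186) = 0.22911.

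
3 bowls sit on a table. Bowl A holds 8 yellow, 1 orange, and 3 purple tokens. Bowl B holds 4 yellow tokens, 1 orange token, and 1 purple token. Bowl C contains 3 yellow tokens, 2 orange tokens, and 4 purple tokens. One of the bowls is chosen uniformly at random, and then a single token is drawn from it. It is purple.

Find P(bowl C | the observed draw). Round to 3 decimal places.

For each hypothesis, P(data | H) works out to: P(data | bowl A) = (3/12) = 1/4; P(data | bowl B) = (1/6) = 1/6; P(data | bowl C) = (4/9) = 4/9.
Multiplying each by its prior: 1/3 · 1/4 = 1/12, 1/3 · 1/6 = 1/18, 1/3 · 4/9 = 4/27; with total 31/108.
Therefore the posterior P(bowl C | data) = (4/27) / (31/108) = 16/31.

0.516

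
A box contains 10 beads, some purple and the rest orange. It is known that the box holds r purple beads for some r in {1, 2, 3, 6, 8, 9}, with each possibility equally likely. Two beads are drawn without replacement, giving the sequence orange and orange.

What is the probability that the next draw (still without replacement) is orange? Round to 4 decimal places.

0.7296

Under each hypothesis, the probability of the observed sequence is: P(data | r = 1) = (9/10)(8/9) = 4/5; P(data | r = 2) = (8/10)(7/9) = 28/45; P(data | r = 3) = (7/10)(6/9) = 7/15; P(data | r = 6) = (4/10)(3/9) = 2/15; P(data | r = 8) = (2/10)(1/9) = 1/45; P(data | r = 9) = (1/10)(0/9) = 0.
The prior-weighted likelihoods are 1/6 · 4/5 = 2/15, 1/6 · 28/45 = 14/135, 1/6 · 7/15 = 7/90, 1/6 · 2/15 = 1/45, 1/6 · 1/45 = 1/270, 1/6 · 0 = 0; these sum to 46/135.
The posterior is then P(r = 1 | data) = 9/23, P(r = 2 | data) = 7/23, P(r = 3 | data) = 21/92, P(r = 6 | data) = 3/46, P(r = 8 | data) = 1/92, P(r = 9 | data) = 0.
The predictive probability is P(orange next | data) = (7/8)(9/23) + (3/4)(7/23) + (5/8)(21/92) + (1/4)(3/46) + (0)(1/92) = 537/736.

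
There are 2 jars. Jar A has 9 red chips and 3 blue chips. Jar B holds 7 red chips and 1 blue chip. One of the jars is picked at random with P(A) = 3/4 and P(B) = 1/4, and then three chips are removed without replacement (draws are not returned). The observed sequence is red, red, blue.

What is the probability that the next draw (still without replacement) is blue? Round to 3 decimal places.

0.177

For each hypothesis, P(data | H) works out to: P(data | jar A) = (9/12)(8/11)(3/10) = 0.16364; P(data | jar B) = (7/8)(6/7)(1/6) = 0.125.
Multiplying each by its prior: 3/4 · 0.16364 = 0.12273, 1/4 · 0.125 = 0.03125; these sum to 0.15398.
Normalising, the posterior is P(jar A | data) = 0.79705, P(jar B | data) = 0.20295.
The predictive probability is P(blue next | data) = (2/9)(0.79705) + (0)(0.20295) = 0.17712.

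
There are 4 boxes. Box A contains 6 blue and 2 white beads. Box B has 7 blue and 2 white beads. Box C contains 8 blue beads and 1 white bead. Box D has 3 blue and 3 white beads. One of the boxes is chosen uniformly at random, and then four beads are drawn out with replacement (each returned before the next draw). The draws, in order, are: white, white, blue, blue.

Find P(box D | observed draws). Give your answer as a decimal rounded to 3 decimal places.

0.455

Compute the likelihood of the observed sequence for each case: P(data | box A) = (2/8)(2/8)(6/8)(6/8) = 0.035156; P(data | box B) = (2/9)(2/9)(7/9)(7/9) = 0.029873; P(data | box C) = (1/9)(1/9)(8/9)(8/9) = 0.0097546; P(data | box D) = (3/6)(3/6)(3/6)(3/6) = 0.0625.
Weighting by the prior gives 1/4 · 0.035156 = 0.0087891, 1/4 · 0.029873 = 0.0074684, 1/4 · 0.0097546 = 0.0024387, 1/4 · 0.0625 = 0.015625; with total 0.034321.
So P(box D | data) = (0.015625) / (0.034321) = 0.45526.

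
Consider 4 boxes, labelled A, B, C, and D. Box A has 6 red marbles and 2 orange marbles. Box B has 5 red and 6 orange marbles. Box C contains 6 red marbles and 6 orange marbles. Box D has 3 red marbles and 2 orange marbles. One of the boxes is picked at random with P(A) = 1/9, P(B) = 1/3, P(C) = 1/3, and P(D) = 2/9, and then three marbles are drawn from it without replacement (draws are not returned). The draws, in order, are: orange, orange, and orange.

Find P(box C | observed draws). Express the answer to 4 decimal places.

The likelihood of the observed sequence under each hypothesis: P(data | box A) = (2/8)(1/7)(0/6) = 0; P(data | box B) = (6/11)(5/10)(4/9) = 4/33; P(data | box C) = (6/12)(5/11)(4/10) = 1/11; P(data | box D) = (2/5)(1/4)(0/3) = 0.
Weighting by the prior gives 1/9 · 0 = 0, 1/3 · 4/33 = 4/99, 1/3 · 1/11 = 1/33, 2/9 · 0 = 0; with total 7/99.
Hence P(box C | data) = (1/33) / (7/99) = 3/7.

0.4286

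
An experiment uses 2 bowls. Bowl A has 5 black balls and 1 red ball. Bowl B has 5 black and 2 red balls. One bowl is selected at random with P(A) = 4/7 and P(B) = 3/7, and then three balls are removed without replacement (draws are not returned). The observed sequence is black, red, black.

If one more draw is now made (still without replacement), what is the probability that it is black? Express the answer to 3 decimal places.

0.885

The likelihood of the observed sequence under each hypothesis: P(data | bowl A) = (5/6)(1/5)(4/4) = 1/6; P(data | bowl B) = (5/7)(2/6)(4/5) = 4/21.
Weighting by the prior gives 4/7 · 1/6 = 2/21, 3/7 · 4/21 = 4/49; these sum to 26/147.
Dividing through by the total gives posterior P(bowl A | data) = 7/13, P(bowl B | data) = 6/13.
So P(black next | data) = Σ P(black next | H) P(H | data) = (1)(7/13) + (3/4)(6/13) = 23/26.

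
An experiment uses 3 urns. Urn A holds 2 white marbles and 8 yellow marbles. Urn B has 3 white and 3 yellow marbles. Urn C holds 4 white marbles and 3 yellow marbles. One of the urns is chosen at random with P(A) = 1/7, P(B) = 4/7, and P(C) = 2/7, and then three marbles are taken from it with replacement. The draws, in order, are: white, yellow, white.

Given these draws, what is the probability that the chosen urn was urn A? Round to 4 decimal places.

Compute the likelihood of the observed sequence for each case: P(data | urn A) = (2/10)(8/10)(2/10) = 0.032; P(data | urn B) = (3/6)(3/6)(3/6) = 0.125; P(data | urn C) = (4/7)(3/7)(4/7) = 0.13994.
Weighting by the prior gives 1/7 · 0.032 = 0.0045714, 4/7 · 0.125 = 0.071429, 2/7 · 0.13994 = 0.039983; summing to 0.11598.
Hence P(urn A | data) = (0.0045714) / (0.11598) = 0.039415.

0.0394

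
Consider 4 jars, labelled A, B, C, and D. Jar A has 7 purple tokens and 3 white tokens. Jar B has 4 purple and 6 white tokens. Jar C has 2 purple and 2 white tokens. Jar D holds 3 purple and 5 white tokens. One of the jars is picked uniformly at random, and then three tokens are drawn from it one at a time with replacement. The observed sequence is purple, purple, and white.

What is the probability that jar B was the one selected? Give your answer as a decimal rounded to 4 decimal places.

The likelihood of the observed sequence under each hypothesis: P(data | jar A) = (7/10)(7/10)(3/10) = 0.147; P(data | jar B) = (4/10)(4/10)(6/10) = 0.096; P(data | jar C) = (2/4)(2/4)(2/4) = 0.125; P(data | jar D) = (3/8)(3/8)(5/8) = 0.087891.
Multiplying each by its prior: 1/4 · 0.147 = 0.03675, 1/4 · 0.096 = 0.024, 1/4 · 0.125 = 0.03125, 1/4 · 0.087891 = 0.021973; with total 0.11397.
By Bayes' rule, P(jar B | data) = (0.024) / (0.11397) = 0.21058.

0.2106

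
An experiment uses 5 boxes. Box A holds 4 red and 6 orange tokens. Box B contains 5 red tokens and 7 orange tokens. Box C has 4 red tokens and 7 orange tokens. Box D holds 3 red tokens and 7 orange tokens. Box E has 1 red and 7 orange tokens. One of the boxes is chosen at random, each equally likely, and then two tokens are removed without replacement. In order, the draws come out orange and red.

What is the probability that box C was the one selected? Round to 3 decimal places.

0.222

The likelihood of the observed sequence under each hypothesis: P(data | box A) = (6/10)(4/9) = 0.26667; P(data | box B) = (7/12)(5/11) = 0.26515; P(data | box C) = (7/11)(4/10) = 0.25455; P(data | box D) = (7/10)(3/9) = 0.23333; P(data | box E) = (7/8)(1/7) = 0.125.
Multiplying each by its prior: 1/5 · 0.26667 = 0.053333, 1/5 · 0.26515 = 0.05303, 1/5 · 0.25455 = 0.050909, 1/5 · 0.23333 = 0.046667, 1/5 · 0.125 = 0.025; with total 0.22894.
Therefore the posterior P(box C | data) = (0.050909) / (0.22894) = 0.22237.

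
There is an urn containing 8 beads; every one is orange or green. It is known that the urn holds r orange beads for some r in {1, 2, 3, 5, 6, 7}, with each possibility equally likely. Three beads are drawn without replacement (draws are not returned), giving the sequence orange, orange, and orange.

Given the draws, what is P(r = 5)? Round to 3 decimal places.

0.152

Compute the likelihood of the observed sequence for each case: P(data | r = 1) = (1/8)(0/7) = 0; P(data | r = 2) = (2/8)(1/7)(0/6) = 0; P(data | r = 3) = (3/8)(2/7)(1/6) = 1/56; P(data | r = 5) = (5/8)(4/7)(3/6) = 5/28; P(data | r = 6) = (6/8)(5/7)(4/6) = 5/14; P(data | r = 7) = (7/8)(6/7)(5/6) = 5/8.
Multiplying each by its prior: 1/6 · 0 = 0, 1/6 · 0 = 0, 1/6 · 1/56 = 1/336, 1/6 · 5/28 = 5/168, 1/6 · 5/14 = 5/84, 1/6 · 5/8 = 5/48; these sum to 11/56.
By Bayes' rule, P(r = 5 | data) = (5/168) / (11/56) = 5/33.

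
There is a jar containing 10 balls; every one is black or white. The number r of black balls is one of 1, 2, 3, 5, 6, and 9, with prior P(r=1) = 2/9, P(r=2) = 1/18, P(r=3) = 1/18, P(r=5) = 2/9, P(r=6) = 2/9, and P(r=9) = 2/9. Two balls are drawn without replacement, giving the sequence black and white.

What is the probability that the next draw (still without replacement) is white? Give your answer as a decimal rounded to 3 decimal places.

0.498

The likelihood of the observed sequence under each hypothesis: P(data | r = 1) = (1/10)(9/9) = 1/10; P(data | r = 2) = (2/10)(8/9) = 8/45; P(data | r = 3) = (3/10)(7/9) = 7/30; P(data | r = 5) = (5/10)(5/9) = 5/18; P(data | r = 6) = (6/10)(4/9) = 4/15; P(data | r = 9) = (9/10)(1/9) = 1/10.
Multiplying each by its prior: 2/9 · 1/10 = 1/45, 1/18 · 8/45 = 4/405, 1/18 · 7/30 = 7/540, 2/9 · 5/18 = 5/81, 2/9 · 4/15 = 8/135, 2/9 · 1/10 = 1/45; with total 61/324.
Normalising, the posterior is P(r = 1 | data) = 0.11803, P(r = 2 | data) = 0.052459, P(r = 3 | data) = 0.068852, P(r = 5 | data) = 0.32787, P(r = 6 | data) = 0.31475, P(r = 9 | data) = 0.11803.
Averaging over the posterior, P(white next | data) = (1)(0.11803) + (7/8)(0.052459) + (3/4)(0.068852) + (1/2)(0.32787) + (3/8)(0.31475) + (0)(0.11803) = 0.49754.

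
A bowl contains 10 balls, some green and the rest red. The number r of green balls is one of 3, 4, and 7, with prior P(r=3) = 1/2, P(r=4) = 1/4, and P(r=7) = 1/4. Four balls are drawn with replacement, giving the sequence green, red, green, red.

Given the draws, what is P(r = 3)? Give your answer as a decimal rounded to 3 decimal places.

0.464

Under each hypothesis, the probability of the observed sequence is: P(data | r = 3) = (3/10)(7/10)(3/10)(7/10) = 0.0441; P(data | r = 4) = (4/10)(6/10)(4/10)(6/10) = 0.0576; P(data | r = 7) = (7/10)(3/10)(7/10)(3/10) = 0.0441.
The prior-weighted likelihoods are 1/2 · 0.0441 = 0.02205, 1/4 · 0.0576 = 0.0144, 1/4 · 0.0441 = 0.011025; with total 0.047475.
Hence P(r = 3 | data) = (0.02205) / (0.047475) = 0.46445.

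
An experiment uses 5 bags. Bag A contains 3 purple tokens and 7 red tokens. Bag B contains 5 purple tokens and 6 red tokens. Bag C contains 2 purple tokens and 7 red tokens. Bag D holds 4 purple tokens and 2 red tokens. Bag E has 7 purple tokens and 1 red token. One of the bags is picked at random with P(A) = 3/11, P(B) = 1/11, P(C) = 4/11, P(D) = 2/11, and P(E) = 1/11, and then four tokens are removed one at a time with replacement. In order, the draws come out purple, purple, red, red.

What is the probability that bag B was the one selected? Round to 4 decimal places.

0.1450

Under each hypothesis, the probability of the observed sequence is: P(data | bag A) = (3/10)(3/10)(7/10)(7/10) = 0.0441; P(data | bag B) = (5/11)(5/11)(6/11)(6/11) = 0.061471; P(data | bag C) = (2/9)(2/9)(7/9)(7/9) = 0.029873; P(data | bag D) = (4/6)(4/6)(2/6)(2/6) = 0.049383; P(data | bag E) = (7/8)(7/8)(1/8)(1/8) = 0.011963.
The prior-weighted likelihoods are 3/11 · 0.0441 = 0.012027, 1/11 · 0.061471 = 0.0055883, 4/11 · 0.029873 = 0.010863, 2/11 · 0.049383 = 0.0089787, 1/11 · 0.011963 = 0.0010875; these sum to 0.038545.
Hence P(bag B | data) = (0.0055883) / (0.038545) = 0.14498.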